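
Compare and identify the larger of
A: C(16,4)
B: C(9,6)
A=C(16,4)=1,820, B=C(9,6)=84.
Final answer: A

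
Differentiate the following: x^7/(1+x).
Quotient rule: [7x^{6}(1+x) - x^7]/(1+x)².

Answer: (7x^6(1+x) - x^7)/(1+x)²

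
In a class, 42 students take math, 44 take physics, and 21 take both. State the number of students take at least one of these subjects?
|A∪B| = |A|+|B|-|A∩B| = 42+44-21 = 65.

Answer: 65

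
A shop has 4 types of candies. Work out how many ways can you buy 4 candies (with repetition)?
35

Explanation: Stars and bars: C(4+4-1, 4) = C(7, 4) = 35.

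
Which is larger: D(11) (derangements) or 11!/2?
11!/2
D(11) = (11-1)·[D(10) + D(9)] = 10·[1,334,961 + 133,496] = 14,684,570; 11!/2 = 39,916,800/2 = 19,958,400.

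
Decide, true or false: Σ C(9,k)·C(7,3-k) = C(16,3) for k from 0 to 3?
True

Reasoning: Vandermonde's identity gives C(16,3) = 560; RHS C(16,3) = 560.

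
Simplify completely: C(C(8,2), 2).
378

Working:
C(8,2) = 28, then C(28, 2) = 378.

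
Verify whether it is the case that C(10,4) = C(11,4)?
False

Working:
LHS = C(10,4) = 210; RHS = C(11,4) = 330. 210 ≠ 330, so the statement does not hold.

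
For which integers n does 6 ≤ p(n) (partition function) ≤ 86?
Tabulating p(n) via p(n) = p(n−1) + p(n−2) − p(n−5) − p(n−7) + …: p(4)=5; p(5)=7; p(6)=11; p(7)=15; p(8)=22; p(9)=30; p(10)=42; p(11)=56; p(12)=77; p(13)=101. So valid n = 5, 6, 7, 8, 9, 10, 11, 12.

Answer: 5, 6, 7, 8, 9, 10, 11, 12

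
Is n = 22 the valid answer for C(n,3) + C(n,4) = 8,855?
Yes
C(22,3) + C(22,4) = 1,540 + 7,315 = 8,855, which equals 8,855.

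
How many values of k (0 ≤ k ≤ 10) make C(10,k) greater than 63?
5

Explanation: Row 10 is unimodal and symmetric about k=10/2. C(10,2)=45 ≤ 63; C(10,3)=120 > 63; by symmetry C(10,k) > 63 for k = 3..7. That's 7 - 3 + 1 = 5 values.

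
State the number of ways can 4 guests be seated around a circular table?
6

Circular arrangements: (4-1)! = 6.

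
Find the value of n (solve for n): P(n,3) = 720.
10

P(n,3) = n(n−1)(n−2) is increasing in n; n(n−1)(n−2) ≈ (n−1)^3 = 720 gives n ≈ 10.0. Check: P(8,3) = 336, P(9,3) = 504, P(10,3) = 720 ✓. So n = 10.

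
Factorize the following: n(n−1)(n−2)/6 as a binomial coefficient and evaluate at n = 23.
C(n,3); C(23,3) = 1,771

n(n−1)(n−2)/6 = n!/(3!(n−3)!) = C(n,3). At n = 23: C(23,3) = 1,771.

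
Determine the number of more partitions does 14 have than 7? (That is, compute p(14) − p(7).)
120

Solution: Pentagonal recurrence p(n) = p(n−1) + p(n−2) − p(n−5) − p(n−7) + …: p(14) = p(13) + p(12) − p(9) − p(7) + p(2) = 101 + 77 − 30 − 15 + 2 = 135.
p(7) = p(6) + p(5) − p(2) − p(0) = 11 + 7 − 2 − 1 = 15.
Difference = 135 − 15 = 120.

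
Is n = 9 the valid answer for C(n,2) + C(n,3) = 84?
No

Reasoning: C(9,2) + C(9,3) = 36 + 84 = 120, which does not equal 84.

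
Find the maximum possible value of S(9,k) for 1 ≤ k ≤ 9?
7,770

Solution: Row S(9,k) for k = 1..9 (via S(n,k) = k·S(n−1,k) + S(n−1,k−1)): 1, 255, 3,025, 7,770, 6,951, 2,646, 462, 36, 1. The row is unimodal; maximum at k = 4: 7,770.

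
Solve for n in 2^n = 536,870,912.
536,870,912 = 1,024 × 1,024 × 512 = 2^10 × 2^10 × 2^9 = 2^29, so n = 29.
Final answer: 29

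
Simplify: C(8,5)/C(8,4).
C(n,k+1)/C(n,k) = (n−k)/(k+1). Here (8−4)/(4+1) = 4/5 = 4/5.
Final answer: 4/5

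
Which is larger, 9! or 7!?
9!

9!=362,880, 7!=5,040. 9! > 7!.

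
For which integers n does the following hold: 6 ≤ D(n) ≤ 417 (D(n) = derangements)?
4, 5, 6

Explanation: Using D(n) = (n−1)[D(n−1) + D(n−2)] with D(1)=0, D(2)=1: D(3)=2; D(4)=9; D(5)=44; D(6)=265; D(7)=1,854. So valid n = 4, 5, 6.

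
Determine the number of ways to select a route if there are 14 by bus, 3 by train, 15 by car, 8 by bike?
40

Solution: By the addition principle: 14 + 3 + 15 + 8 = 40.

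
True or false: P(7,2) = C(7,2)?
P(7,2) = 42 and C(7,2) = 21; P(n,r) = r! × C(n,r) so P > C whenever r ≥ 2.
Final answer: False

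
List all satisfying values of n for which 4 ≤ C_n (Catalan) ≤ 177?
3, 4, 5, 6

C_2=2; C_3=5; C_4=14; C_5=42; C_6=132; C_7=429. So valid n = 3, 4, 5, 6.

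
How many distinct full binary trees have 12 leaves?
58,786

Solution: Using the Catalan number formula: C_n = C(2n, n) / (n+1)
C_11 = C(22, 11) / (11+1)
     = 705432 / 12
     = 58,786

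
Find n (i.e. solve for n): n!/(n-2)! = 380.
n!/(n-2)! = n×(n-1), a product of 2 consecutive integers ≈ (n−0.5)^2. 380^(1/2) + 0.5 ≈ 20.0; check n = 20: 20×19 = 380 ✓. So n = 20.

Answer: 20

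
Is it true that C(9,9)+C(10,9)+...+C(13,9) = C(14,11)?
False

Reasoning: Hockey stick identity gives Σ = C(14,10) = 1,001; RHS C(14,11) = 364.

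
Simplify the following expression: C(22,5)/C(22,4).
18/5

Working:
C(n,k+1)/C(n,k) = (n−k)/(k+1). Here (22−4)/(4+1) = 18/5 = 18/5.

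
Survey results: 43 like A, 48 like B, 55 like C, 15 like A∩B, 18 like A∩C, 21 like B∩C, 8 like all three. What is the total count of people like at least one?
100

Working:
|A∪B∪C| = 43+48+55-15-18-21+8 = 100.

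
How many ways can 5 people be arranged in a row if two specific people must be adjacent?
48

Solution: Treat pair as unit: (5-1)! arrangements × 2 internal orders = 48.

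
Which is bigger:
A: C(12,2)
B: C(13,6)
B

Working:
A=C(12,2)=66, B=C(13,6)=1,716.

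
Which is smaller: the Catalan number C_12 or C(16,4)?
C(16,4)

Reasoning: C_12 = C(24,12)/(12+1) = 2,704,156/13 = 208,012; C(16,4) = 1,820.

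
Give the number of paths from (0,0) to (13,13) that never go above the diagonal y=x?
Counted by the Catalan number C_13: C_13 = C(26,13)/(13+1) = 10,400,600/14 = 742,900.
Final answer: 742,900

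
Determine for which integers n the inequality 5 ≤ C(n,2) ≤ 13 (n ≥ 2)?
C(3,2)=3; C(4,2)=6; C(5,2)=10; C(6,2)=15. So valid n = 4, 5.
Final answer: 4, 5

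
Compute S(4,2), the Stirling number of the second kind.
7

Explanation: Using the Stirling recurrence: S(n,k) = k·S(n-1,k) + S(n-1,k-1)
S(4,2) = 2·S(3,2) + S(3,1)
         = 2·3 + 1
         = 6 + 1
         = 7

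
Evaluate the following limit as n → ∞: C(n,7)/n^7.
1/5040

C(n,7) ≈ n^7/7! for large n. Limit = 1/7! = 1/5040.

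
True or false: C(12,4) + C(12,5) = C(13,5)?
True
Pascal's identity C(n,k) + C(n,k+1) = C(n+1,k+1): 495 + 792 = 1,287 = C(13,5).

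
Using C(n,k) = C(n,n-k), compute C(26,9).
3,124,550
C(26,9) = C(26,17) = 3,124,550.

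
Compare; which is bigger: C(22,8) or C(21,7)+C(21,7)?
C(22,8)=319,770; C(21,7)+C(21,7)=116,280+116,280=232,560.
Final answer: C(22,8)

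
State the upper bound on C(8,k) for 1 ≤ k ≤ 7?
70

C(8,k) is maximised at the centre of the row: C(8,4) = 70.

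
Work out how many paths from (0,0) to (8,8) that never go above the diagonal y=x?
1,430

Explanation: Counted by the Catalan number C_8: C_8 = C(16,8)/(8+1) = 12,870/9 = 1,430.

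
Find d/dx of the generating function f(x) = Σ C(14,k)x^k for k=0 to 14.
Σ k·C(14,k)x^(k-1) for k=1 to 14

Explanation: Term-by-term differentiation gives Σ k·C(14,k)x^{k-1} for k=1 to 14.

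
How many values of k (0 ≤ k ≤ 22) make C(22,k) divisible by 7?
15

Working:
Checking C(22,k) mod 7 for k = 0..22: divisible at k = 2, 3, 4, 5, 6, 9, 10, 11, 12, 13, 16, 17, 18, 19, 20. That's 15 values.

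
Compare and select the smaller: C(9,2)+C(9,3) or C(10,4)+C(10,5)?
First=120, Second=462.

Answer: C(9,2)+C(9,3)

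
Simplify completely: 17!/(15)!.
272
This equals 17×16 = 272.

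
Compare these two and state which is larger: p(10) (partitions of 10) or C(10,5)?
C(10,5)

Explanation: Pentagonal recurrence p(n) = p(n−1) + p(n−2) − p(n−5) − p(n−7) + …: p(10) = p(9) + p(8) − p(5) − p(3) = 30 + 22 − 7 − 3 = 42; C(10,5) = 252.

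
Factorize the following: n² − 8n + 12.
(n − 2)(n − 6)

Seek roots whose sum is 8 and product is 12: (2, 6). So n² − 8n + 12 = (n − 2)(n − 6).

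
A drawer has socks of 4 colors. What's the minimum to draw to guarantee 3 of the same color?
Worst case: 2 of each = 8. One more: 9.

Answer: 9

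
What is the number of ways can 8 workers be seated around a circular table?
Circular arrangements: (8-1)! = 5,040.
Final answer: 5,040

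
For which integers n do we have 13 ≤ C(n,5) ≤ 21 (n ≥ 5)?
7
C(6,5)=6; C(7,5)=21; C(8,5)=56. So valid n = 7.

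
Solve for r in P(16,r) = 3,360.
P(16,r) = 16·15·…·(16−r+1), a product of r factors. Multiplying down from 16: 16 = 16; 16·15 = 240; 16·15·14 = 3,360 ✓ (3 factors). So r = 3.

Answer: 3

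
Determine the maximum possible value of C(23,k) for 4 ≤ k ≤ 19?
1,352,078

Explanation: C(23,k) is maximised at the centre of the row: C(23,11) = 1,352,078.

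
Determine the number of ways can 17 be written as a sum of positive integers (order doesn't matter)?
297

Reasoning: Pentagonal recurrence p(n) = p(n−1) + p(n−2) − p(n−5) − p(n−7) + …: p(17) = p(16) + p(15) − p(12) − p(10) + p(5) + p(2) = 231 + 176 − 77 − 42 + 7 + 2 = 297.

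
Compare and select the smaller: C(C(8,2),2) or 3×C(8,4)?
3×C(8,4)

Explanation: C(C(8,2),2)=378, 3×C(8,4)=210.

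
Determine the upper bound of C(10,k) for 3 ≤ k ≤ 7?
252

Reasoning: C(10,k) is maximised at the centre of the row: C(10,5) = 252.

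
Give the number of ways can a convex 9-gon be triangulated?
Using the Catalan number formula: C_n = C(2n, n) / (n+1)
C_7 = C(14, 7) / (7+1)
     = 3432 / 8
     = 429
Final answer: 429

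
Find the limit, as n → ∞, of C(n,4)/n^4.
1/24

Working:
C(n,4) ≈ n^4/4! for large n. Limit = 1/4! = 1/24.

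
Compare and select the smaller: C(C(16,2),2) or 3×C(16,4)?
3×C(16,4)

C(C(16,2),2)=7,140, 3×C(16,4)=5,460.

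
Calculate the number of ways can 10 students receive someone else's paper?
1,334,961

Using D(n) = (n-1)[D(n-1) + D(n-2)]:
D(10) = (10-1) × [D(9) + D(8)]
      = 9 × [133496 + 14833]
      = 9 × 148329
      = 1,334,961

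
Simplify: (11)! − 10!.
36,288,000

Working:
(11)! − 10! = (11)·10! − 10! = (11−1)·10! = 10·10! = 36,288,000.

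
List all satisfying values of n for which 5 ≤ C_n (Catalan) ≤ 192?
C_2=2; C_3=5; C_4=14; C_5=42; C_6=132; C_7=429. So valid n = 3, 4, 5, 6.
Final answer: 3, 4, 5, 6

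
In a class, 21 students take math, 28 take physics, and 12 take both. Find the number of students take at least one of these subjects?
37
|A∪B| = |A|+|B|-|A∩B| = 21+28-12 = 37.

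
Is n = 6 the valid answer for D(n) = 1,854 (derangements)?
No

Working:
D(6) = (6-1)·[D(5) + D(4)] = 5·[44 + 9] = 265, which does not equal 1,854.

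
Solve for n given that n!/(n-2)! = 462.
22

Reasoning: n!/(n-2)! = n×(n-1), a product of 2 consecutive integers ≈ (n−0.5)^2. 462^(1/2) + 0.5 ≈ 22.0; check n = 22: 22×21 = 462 ✓. So n = 22.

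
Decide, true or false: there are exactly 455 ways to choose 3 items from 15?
True

Reasoning: C(15,3) = 455.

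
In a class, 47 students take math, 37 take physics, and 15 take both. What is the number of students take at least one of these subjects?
69

Reasoning: |A∪B| = |A|+|B|-|A∩B| = 47+37-15 = 69.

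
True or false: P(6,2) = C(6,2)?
False

Explanation: P(6,2) = 30 but C(6,2) = 15; they differ by a factor of 2! = 2, so the statement does not hold.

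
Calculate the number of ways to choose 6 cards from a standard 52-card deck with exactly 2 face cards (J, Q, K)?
6,031,740

Explanation: 12 face cards and 40 non-face cards: C(12,2) × C(40,4) = 66 × 91,390 = 6,031,740.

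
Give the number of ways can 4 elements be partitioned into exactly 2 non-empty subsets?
This equals S(4,2), the Stirling number of the 2nd kind.
Using the Stirling recurrence: S(n,k) = k·S(n-1,k) + S(n-1,k-1)
S(4,2) = 2·S(3,2) + S(3,1)
         = 2·3 + 1
         = 6 + 1
         = 7
Final answer: 7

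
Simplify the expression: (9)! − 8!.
(9)! − 8! = (9)·8! − 8! = (9−1)·8! = 8·8! = 322,560.

Answer: 322,560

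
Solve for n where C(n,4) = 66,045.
37

Working:
C(n,4) = n(n−1)(n−2)(n−3)/4! is increasing in n, and n(n−1)(n−2)(n−3) = 4!·66,045 = 1,585,080 ≈ (n−1.5)^4 gives n ≈ 37.0. Check: C(35,4) = 52,360, C(36,4) = 58,905, C(37,4) = 66,045 ✓. So n = 37.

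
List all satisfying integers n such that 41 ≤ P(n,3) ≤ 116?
5

Working:
P(4,3)=24; P(5,3)=60; P(6,3)=120. So valid n = 5.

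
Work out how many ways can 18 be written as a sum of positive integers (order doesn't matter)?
385

Explanation: Pentagonal recurrence p(n) = p(n−1) + p(n−2) − p(n−5) − p(n−7) + …: p(18) = p(17) + p(16) − p(13) − p(11) + p(6) + p(3) = 297 + 231 − 101 − 56 + 11 + 3 = 385.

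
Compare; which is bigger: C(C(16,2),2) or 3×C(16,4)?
C(C(16,2),2)

C(C(16,2),2)=7,140, 3×C(16,4)=5,460.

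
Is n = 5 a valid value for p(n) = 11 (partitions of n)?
Pentagonal recurrence p(n) = p(n−1) + p(n−2) − p(n−5) − p(n−7) + …: p(5) = p(4) + p(3) − p(0) = 5 + 3 − 1 = 7, which does not equal 11.
Final answer: No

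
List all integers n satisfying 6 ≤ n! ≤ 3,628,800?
3, 4, 5, 6, 7, 8, 9, 10

Working:
n! is strictly increasing; 3! = 6 and 10! = 3,628,800, so valid n = 3, 4, 5, 6, 7, 8, 9, 10.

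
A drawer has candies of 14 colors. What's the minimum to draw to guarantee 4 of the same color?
43

Solution: Worst case: 3 of each = 42. One more: 43.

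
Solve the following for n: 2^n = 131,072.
17

Explanation: 131,072 = 1,024 × 128 = 2^10 × 2^7 = 2^17, so n = 17.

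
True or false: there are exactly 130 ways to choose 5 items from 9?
False

Working:
C(9,5) = 126 ≠ 130.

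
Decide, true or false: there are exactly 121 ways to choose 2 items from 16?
False

C(16,2) = 120 ≠ 121.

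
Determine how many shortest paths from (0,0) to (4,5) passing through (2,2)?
60

Working:
To (2,2): C(4,2)=6. From there: C(5,2)=10. Total: 60.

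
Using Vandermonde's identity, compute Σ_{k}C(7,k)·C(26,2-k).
528

Explanation: = C(7+26,2) = C(33,2) = 528.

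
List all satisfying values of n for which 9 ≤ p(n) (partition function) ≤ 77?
Tabulating p(n) via p(n) = p(n−1) + p(n−2) − p(n−5) − p(n−7) + …: p(5)=7; p(6)=11; p(7)=15; p(8)=22; p(9)=30; p(10)=42; p(11)=56; p(12)=77; p(13)=101. So valid n = 6, 7, 8, 9, 10, 11, 12.

Answer: 6, 7, 8, 9, 10, 11, 12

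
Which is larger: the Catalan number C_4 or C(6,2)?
C_4 = C(8,4)/(4+1) = 70/5 = 14; C(6,2) = 15.

Answer: C(6,2)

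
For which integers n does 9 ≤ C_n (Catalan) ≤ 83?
4, 5

Solution: C_3=5; C_4=14; C_5=42; C_6=132. So valid n = 4, 5.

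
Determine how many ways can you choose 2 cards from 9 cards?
36

Explanation: C(9,2) = 9! / (2! × (9-2)!)
         = 9! / (2! × 7!)
         = 36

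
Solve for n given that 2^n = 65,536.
16

Explanation: 65,536 = 1,024 × 64 = 2^10 × 2^6 = 2^16, so n = 16.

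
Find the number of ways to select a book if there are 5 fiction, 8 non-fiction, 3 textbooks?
16

By the addition principle: 5 + 8 + 3 = 16.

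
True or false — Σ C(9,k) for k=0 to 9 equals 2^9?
True

Working:
Binomial theorem: Σ C(9,k) = (1+1)^9 = 2^9 = 512; RHS 2^9 = 512.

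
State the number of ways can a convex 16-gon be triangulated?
2,674,440

Using the Catalan number formula: C_n = C(2n, n) / (n+1)
C_14 = C(28, 14) / (14+1)
     = 40116600 / 15
     = 2,674,440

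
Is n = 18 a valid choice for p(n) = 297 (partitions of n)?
No

Solution: Pentagonal recurrence p(n) = p(n−1) + p(n−2) − p(n−5) − p(n−7) + …: p(18) = p(17) + p(16) − p(13) − p(11) + p(6) + p(3) = 297 + 231 − 101 − 56 + 11 + 3 = 385, which does not equal 297.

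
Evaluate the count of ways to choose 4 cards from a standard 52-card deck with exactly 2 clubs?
13 clubs and 39 non-clubs: C(13,2) × C(39,2) = 78 × 741 = 57,798.

Answer: 57,798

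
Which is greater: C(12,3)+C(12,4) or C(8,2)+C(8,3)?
C(12,3)+C(12,4)

Solution: First=715, Second=84.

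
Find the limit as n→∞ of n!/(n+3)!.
0
n!/(n+3)! = 1/[(n+1)(n+2)(n+3)] → 0 as n → ∞.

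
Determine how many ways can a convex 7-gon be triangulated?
Using the Catalan number formula: C_n = C(2n, n) / (n+1)
C_5 = C(10, 5) / (5+1)
     = 252 / 6
     = 42

Answer: 42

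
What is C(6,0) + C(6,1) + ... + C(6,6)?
64

Reasoning: Sum of binomial coefficients = 2^6 = 64.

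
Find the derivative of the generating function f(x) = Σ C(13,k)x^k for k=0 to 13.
Σ k·C(13,k)x^(k-1) for k=1 to 13

Working:
Term-by-term differentiation gives Σ k·C(13,k)x^{k-1} for k=1 to 13.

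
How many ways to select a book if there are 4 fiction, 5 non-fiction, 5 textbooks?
14
By the addition principle: 4 + 5 + 5 = 14.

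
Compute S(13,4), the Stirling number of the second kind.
2,532,530

Reasoning: Using the Stirling recurrence: S(n,k) = k·S(n-1,k) + S(n-1,k-1)
S(13,4) = 4·S(12,4) + S(12,3)
         = 4·611501 + 86526
         = 2446004 + 86526
         = 2,532,530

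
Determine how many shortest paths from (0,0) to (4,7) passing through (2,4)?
150

Reasoning: To (2,4): C(6,2)=15. From there: C(5,2)=10. Total: 150.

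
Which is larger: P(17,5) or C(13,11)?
P(17,5)

Reasoning: P(17,5)=742,560, C(13,11)=78.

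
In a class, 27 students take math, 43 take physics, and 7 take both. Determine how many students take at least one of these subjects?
|A∪B| = |A|+|B|-|A∩B| = 27+43-7 = 63.

Answer: 63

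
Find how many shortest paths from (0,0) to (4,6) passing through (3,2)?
50

Solution: To (3,2): C(5,3)=10. From there: C(5,1)=5. Total: 50.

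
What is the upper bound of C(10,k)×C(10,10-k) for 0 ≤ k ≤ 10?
63,504

Working:
C(10,k)·C(10,10-k) = C(10,k)², maximised at the centre k = 5: C(10,5)² = 63,504.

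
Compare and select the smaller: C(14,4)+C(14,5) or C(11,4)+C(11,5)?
First=3,003, Second=792.

Answer: C(11,4)+C(11,5)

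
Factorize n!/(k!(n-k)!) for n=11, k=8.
C(11,8) = 165

Working:
This is the binomial coefficient C(11,8) = 165.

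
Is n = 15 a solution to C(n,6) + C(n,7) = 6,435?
No

C(15,6) + C(15,7) = 5,005 + 6,435 = 11,440, which does not equal 6,435.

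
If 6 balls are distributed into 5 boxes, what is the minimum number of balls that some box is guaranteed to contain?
Pigeonhole: ⌈6/5⌉ = 2.
Final answer: 2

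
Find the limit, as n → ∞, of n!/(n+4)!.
0

n!/(n+4)! = 1/[(n+1)(n+2)···(n+4)] → 0 as n → ∞.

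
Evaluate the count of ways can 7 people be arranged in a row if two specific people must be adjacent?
Treat pair as unit: (7-1)! arrangements × 2 internal orders = 1,440.
Final answer: 1,440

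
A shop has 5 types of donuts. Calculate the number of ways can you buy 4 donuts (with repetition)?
70
Stars and bars: C(4+5-1, 4) = C(8, 4) = 70.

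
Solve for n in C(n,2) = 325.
26

Reasoning: C(n,2) = n(n−1)/2! is increasing in n, and n(n−1) = 2!·325 = 650 ≈ (n−0.5)^2 gives n ≈ 26.0. Check: C(24,2) = 276, C(25,2) = 300, C(26,2) = 325 ✓. So n = 26.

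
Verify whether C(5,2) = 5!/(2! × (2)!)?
False

The correct denominator is 2!×3!, giving C(5,2) = 10; the stated RHS is 5!/(2!×2!) = 30 ≠ 10, so the statement does not hold.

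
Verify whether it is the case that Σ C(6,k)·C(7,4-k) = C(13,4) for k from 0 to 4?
True
Vandermonde's identity gives C(13,4) = 715; RHS C(13,4) = 715.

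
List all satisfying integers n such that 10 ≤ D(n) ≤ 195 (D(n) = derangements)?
Using D(n) = (n−1)[D(n−1) + D(n−2)] with D(1)=0, D(2)=1: D(4)=9; D(5)=44; D(6)=265. So valid n = 5.

Answer: 5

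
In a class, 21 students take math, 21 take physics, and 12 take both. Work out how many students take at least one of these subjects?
30

Solution: |A∪B| = |A|+|B|-|A∩B| = 21+21-12 = 30.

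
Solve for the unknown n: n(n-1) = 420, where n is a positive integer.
21

Working:
n² − n − 420 = 0, so n = (1 ± √(1 + 4·420))/2 = (1 ± √1,681)/2 = (1 ± 41)/2, i.e. n = 21 or n = -20. Taking the positive root, n = 21 (check: 21×20 = 420).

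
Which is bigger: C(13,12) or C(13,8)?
C(13,12)=13, C(13,8)=1,287.
Final answer: C(13,8)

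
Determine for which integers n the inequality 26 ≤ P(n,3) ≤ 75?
5

Explanation: P(4,3)=24; P(5,3)=60; P(6,3)=120. So valid n = 5.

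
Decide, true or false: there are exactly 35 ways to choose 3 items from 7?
True

Working:
C(7,3) = 35.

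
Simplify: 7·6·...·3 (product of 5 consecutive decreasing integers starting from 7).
2,520

Explanation: This is P(7,5) = 7!/(2)! = 2,520.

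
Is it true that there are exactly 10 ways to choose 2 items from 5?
C(5,2) = 10.

Answer: True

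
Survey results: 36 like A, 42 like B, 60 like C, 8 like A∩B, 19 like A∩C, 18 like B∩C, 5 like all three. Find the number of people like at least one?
98

|A∪B∪C| = 36+42+60-8-19-18+5 = 98.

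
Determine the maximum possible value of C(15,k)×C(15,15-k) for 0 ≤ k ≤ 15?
41,409,225

Working:
C(15,k)·C(15,15-k) = C(15,k)², maximised at the centre k = 7: C(15,7)² = 41,409,225.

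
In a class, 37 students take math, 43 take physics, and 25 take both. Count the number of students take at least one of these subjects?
55

Solution: |A∪B| = |A|+|B|-|A∩B| = 37+43-25 = 55.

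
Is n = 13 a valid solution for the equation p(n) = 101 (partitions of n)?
Yes

Pentagonal recurrence p(n) = p(n−1) + p(n−2) − p(n−5) − p(n−7) + …: p(13) = p(12) + p(11) − p(8) − p(6) + p(1) = 77 + 56 − 22 − 11 + 1 = 101, which equals 101.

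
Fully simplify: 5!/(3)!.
This equals 5×4 = 20.
Final answer: 20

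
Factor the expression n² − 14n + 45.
Seek roots whose sum is 14 and product is 45: (5, 9). So n² − 14n + 45 = (n − 5)(n − 9).

Answer: (n − 5)(n − 9)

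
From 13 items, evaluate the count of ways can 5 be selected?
1,287

Solution: C(13,5) = 13! / (5! × (13-5)!)
         = 13! / (5! × 8!)
         = 1,287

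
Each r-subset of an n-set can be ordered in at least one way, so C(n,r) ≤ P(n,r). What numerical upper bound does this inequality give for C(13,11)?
P(13,11) = 13·12·11·10·9·8·7·6·5·4·3 = 3,113,510,400, so C(13,11) ≤ 3,113,510,400. (The bound is loose by a factor of 11! = 39,916,800: C(13,11) = 3,113,510,400/39,916,800 = 78.)
Final answer: 3,113,510,400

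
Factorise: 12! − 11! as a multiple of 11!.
11 × 11! = 439,084,800

Reasoning: 12! − 11! = 12·11! − 11! = (12 − 1)·11! = 11 × 11! = 439,084,800.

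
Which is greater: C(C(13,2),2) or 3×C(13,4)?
C(C(13,2),2)

Explanation: C(C(13,2),2)=3,003, 3×C(13,4)=2,145.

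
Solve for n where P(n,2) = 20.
P(n,2) = n(n−1) is increasing in n; n(n−1) ≈ (n−0.5)^2 = 20 gives n ≈ 5.0. Check: P(3,2) = 6, P(4,2) = 12, P(5,2) = 20 ✓. So n = 5.

Answer: 5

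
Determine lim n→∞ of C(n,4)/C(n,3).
C(n,4)/C(n,3) = (n-3)/4 → ∞ as n → ∞.

Answer: ∞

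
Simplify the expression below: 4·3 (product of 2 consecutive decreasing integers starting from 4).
12

Explanation: This is P(4,2) = 4!/(2)! = 12.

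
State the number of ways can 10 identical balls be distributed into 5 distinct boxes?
1,001

Working:
C(10+5-1, 5-1) = C(14, 4) = 1,001.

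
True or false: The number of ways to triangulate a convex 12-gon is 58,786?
Triangulations of a convex 12-gon are counted by the Catalan number C_10: C_10 = C(20,10)/(10+1) = 184,756/11 = 16,796.

Answer: False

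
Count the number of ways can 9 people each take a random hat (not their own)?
133,496

Reasoning: Using D(n) = (n-1)[D(n-1) + D(n-2)]:
D(9) = (9-1) × [D(8) + D(7)]
      = 8 × [14833 + 1854]
      = 8 × 16687
      = 133,496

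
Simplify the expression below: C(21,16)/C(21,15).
3/8

C(n,k+1)/C(n,k) = (n−k)/(k+1). Here (21−15)/(15+1) = 6/16 = 3/8.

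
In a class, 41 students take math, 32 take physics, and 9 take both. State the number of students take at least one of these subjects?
64
|A∪B| = |A|+|B|-|A∩B| = 41+32-9 = 64.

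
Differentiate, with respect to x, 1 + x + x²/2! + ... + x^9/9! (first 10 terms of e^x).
1 + x + x²/2! + ... + x^8/8!

Differentiating term by term gives the first 9 terms of e^x.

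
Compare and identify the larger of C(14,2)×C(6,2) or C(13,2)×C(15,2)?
C(14,2)×C(6,2)=1,365, C(13,2)×C(15,2)=8,190.
Final answer: C(13,2)×C(15,2)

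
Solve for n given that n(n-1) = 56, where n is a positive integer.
8
n² − n − 56 = 0, so n = (1 ± √(1 + 4·56))/2 = (1 ± √225)/2 = (1 ± 15)/2, i.e. n = 8 or n = -7. Taking the positive root, n = 8 (check: 8×7 = 56).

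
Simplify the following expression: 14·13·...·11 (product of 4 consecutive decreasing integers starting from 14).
24,024

Explanation: This is P(14,4) = 14!/(10)! = 24,024.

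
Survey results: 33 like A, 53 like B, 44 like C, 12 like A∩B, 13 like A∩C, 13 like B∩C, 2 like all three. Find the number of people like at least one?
94
|A∪B∪C| = 33+53+44-12-13-13+2 = 94.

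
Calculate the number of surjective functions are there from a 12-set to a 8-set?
Onto functions = 8! × S(12,8)
First compute S(12,8) via recurrence:
Using the Stirling recurrence: S(n,k) = k·S(n-1,k) + S(n-1,k-1)
S(12,8) = 8·S(11,8) + S(11,7)
         = 8·11880 + 63987
         = 95040 + 63987
         = 159,027
Then: 40320 × 159027 = 6,411,968,640

Answer: 6,411,968,640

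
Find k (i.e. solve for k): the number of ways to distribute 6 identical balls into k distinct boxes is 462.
6

Working:
Stars and bars: the count is C(6+k−1, k−1), increasing in k. k=4: C(9,3) = 84, k=5: C(10,4) = 210, k=6: C(11,5) = 462 ✓. So k = 6.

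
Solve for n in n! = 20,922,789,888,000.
16
n! is strictly increasing. 14! = 87,178,291,200, 15! = 1,307,674,368,000, 16! = 20,922,789,888,000 ✓. So n = 16.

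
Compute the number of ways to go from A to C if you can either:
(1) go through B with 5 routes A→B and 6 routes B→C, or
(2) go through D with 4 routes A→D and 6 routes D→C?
54

Working:
Route via B: 5×6=30. Route via D: 4×6=24. Total: 54.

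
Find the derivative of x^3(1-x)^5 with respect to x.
3x^2(1-x)^5 - 5x^3(1-x)^4

Solution: Product rule: 3x^{2}(1-x)^{5} + x^3·(-5)(1-x)^{4}.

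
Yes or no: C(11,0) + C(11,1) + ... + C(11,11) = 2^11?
Binomial theorem with x = y = 1: Σ C(11,i) = (1+1)^11 = 2^11 = 2,048. The statement holds.
Final answer: Yes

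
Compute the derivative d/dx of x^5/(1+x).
(5x^4(1+x) - x^5)/(1+x)²

Quotient rule: [5x^{4}(1+x) - x^5]/(1+x)².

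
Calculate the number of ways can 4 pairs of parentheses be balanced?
14

Working:
Using the Catalan number formula: C_n = C(2n, n) / (n+1)
C_4 = C(8, 4) / (4+1)
     = 70 / 5
     = 14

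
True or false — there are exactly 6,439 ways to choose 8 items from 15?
False

Working:
C(15,8) = 6,435 ≠ 6439.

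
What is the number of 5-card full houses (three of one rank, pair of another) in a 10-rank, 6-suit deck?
27,000

Reasoning: Triple rank: 10. Triple suits: C(6,3)=20. Pair rank: 9. Pair suits: C(6,2)=15. Total: 27,000.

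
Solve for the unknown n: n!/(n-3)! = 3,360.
16

Explanation: n!/(n-3)! = n×(n-1)×(n-2), a product of 3 consecutive integers ≈ (n−1)^3. 3,360^(1/3) + 1 ≈ 16.0; check n = 16: 16×15×14 = 3,360 ✓. So n = 16.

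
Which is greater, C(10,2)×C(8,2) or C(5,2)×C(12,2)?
C(10,2)×C(8,2)

Explanation: C(10,2)×C(8,2)=1,260, C(5,2)×C(12,2)=660.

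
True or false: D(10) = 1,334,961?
True
Derangements of 10 elements: D(10) = (10-1)·[D(9) + D(8)] = 9·[133,496 + 14,833] = 1,334,961.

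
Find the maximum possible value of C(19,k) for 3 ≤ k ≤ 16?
92,378
C(19,k) is maximised at the centre of the row: C(19,9) = 92,378.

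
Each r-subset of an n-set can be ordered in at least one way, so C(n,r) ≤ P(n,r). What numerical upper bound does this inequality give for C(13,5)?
154,440

Solution: P(13,5) = 13·12·11·10·9 = 154,440, so C(13,5) ≤ 154,440. (The bound is loose by a factor of 5! = 120: C(13,5) = 154,440/120 = 1,287.)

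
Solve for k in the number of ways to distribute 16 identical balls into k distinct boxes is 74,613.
7

Reasoning: Stars and bars: the count is C(16+k−1, k−1), increasing in k. k=5: C(20,4) = 4,845, k=6: C(21,5) = 20,349, k=7: C(22,6) = 74,613 ✓. So k = 7.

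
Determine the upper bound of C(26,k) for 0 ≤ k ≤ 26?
10,400,600

Explanation: Maximum at k = 13: C(26,13) = 10,400,600.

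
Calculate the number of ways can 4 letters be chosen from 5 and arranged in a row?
P(5,4) = 5!/(5-4)! = 120.
Final answer: 120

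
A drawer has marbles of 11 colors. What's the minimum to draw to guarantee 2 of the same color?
Worst case: 1 of each = 11. One more: 12.

Answer: 12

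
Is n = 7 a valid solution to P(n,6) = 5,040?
Yes
P(7,6) = 7·6·5·4·3·2 = 5,040, which equals 5,040.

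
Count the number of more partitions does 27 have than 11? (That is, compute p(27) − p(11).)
2,954
Pentagonal recurrence p(n) = p(n−1) + p(n−2) − p(n−5) − p(n−7) + …: p(27) = p(26) + p(25) − p(22) − p(20) + p(15) + p(12) − p(5) − p(1) = 2,436 + 1,958 − 1,002 − 627 + 176 + 77 − 7 − 1 = 3,010.
p(11) = p(10) + p(9) − p(6) − p(4) = 42 + 30 − 11 − 5 = 56.
Difference = 3,010 − 56 = 2,954.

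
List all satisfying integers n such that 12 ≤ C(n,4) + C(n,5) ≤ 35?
6

Solution: C(5,4)+C(5,5)=6; C(6,4)+C(6,5)=21; C(7,4)+C(7,5)=56. So valid n = 6.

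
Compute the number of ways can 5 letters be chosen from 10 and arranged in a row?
30,240

P(10,5) = 10!/(10-5)! = 30,240.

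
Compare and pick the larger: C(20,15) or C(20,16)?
C(20,15)

Working:
C(20,15)=15,504, C(20,16)=4,845.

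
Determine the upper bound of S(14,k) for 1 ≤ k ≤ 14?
63,436,373

Working:
Row S(14,k) for k = 1..14 (via S(n,k) = k·S(n−1,k) + S(n−1,k−1)): 1, 8,191, 788,970, 10,391,745, 40,075,035, 63,436,373, 49,329,280, 20,912,320, 5,135,130, 752,752, 66,066, 3,367, 91, 1. The row is unimodal; maximum at k = 6: 63,436,373.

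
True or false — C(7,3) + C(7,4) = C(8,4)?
True

Working:
Pascal's identity: LHS = 35 + 35 = 70; RHS = C(8,4) = 70. Both sides agree, so the statement holds.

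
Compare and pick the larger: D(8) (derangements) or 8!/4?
D(8)

Explanation: D(8) = (8-1)·[D(7) + D(6)] = 7·[1,854 + 265] = 14,833; 8!/4 = 40,320/4 = 10,080.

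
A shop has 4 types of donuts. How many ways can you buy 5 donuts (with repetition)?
56

Stars and bars: C(5+4-1, 5) = C(8, 5) = 56.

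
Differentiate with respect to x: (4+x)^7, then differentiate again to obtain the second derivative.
42(4+x)^5

Explanation: First derivative: 7(4+x)^{6}. Second derivative: 7·6·(4+x)^{5} = 42(4+x)^{5}.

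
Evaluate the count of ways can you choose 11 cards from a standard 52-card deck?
60,403,728,840

C(52,11) = 60,403,728,840.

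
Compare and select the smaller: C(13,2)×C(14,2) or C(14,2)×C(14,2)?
C(13,2)×C(14,2)

Working:
C(13,2)×C(14,2)=7,098, C(14,2)×C(14,2)=8,281.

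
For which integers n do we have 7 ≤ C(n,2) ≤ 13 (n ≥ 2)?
5
C(4,2)=6; C(5,2)=10; C(6,2)=15. So valid n = 5.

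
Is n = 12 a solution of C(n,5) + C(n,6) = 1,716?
Yes

Explanation: C(12,5) + C(12,6) = 792 + 924 = 1,716, which equals 1,716.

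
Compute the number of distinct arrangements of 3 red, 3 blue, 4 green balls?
4,200

Multinomial: 10!/(3! × 3! × 4!) = 4,200.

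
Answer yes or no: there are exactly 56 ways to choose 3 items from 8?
Yes

Working:
C(8,3) = 56.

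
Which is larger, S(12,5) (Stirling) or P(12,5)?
S(12,5)

Explanation: S(12,5) = 5·S(11,5) + S(11,4) = 5·246,730 + 145,750 = 1,379,400; P(12,5) = 95,040.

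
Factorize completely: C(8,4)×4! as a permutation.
P(8,4)

Working:
C(8,4)×4! = [8!/(4!(4)!)]×4! = 8!/(4)! = P(8,4) = 1,680.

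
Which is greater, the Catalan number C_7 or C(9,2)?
C_7

Solution: C_7 = C(14,7)/(7+1) = 3,432/8 = 429; C(9,2) = 36.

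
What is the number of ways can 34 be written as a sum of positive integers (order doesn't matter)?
12,310

Reasoning: Pentagonal recurrence p(n) = p(n−1) + p(n−2) − p(n−5) − p(n−7) + …: p(34) = p(33) + p(32) − p(29) − p(27) + p(22) + p(19) − p(12) − p(8) = 10,143 + 8,349 − 4,565 − 3,010 + 1,002 + 490 − 77 − 22 = 12,310.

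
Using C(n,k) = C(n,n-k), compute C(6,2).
15

Solution: C(6,2) = C(6,4) = 15.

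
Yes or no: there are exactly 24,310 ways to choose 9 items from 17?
C(17,9) = 24,310.
Final answer: Yes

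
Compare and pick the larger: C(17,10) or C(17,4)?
C(17,10)=19,448, C(17,4)=2,380.
Final answer: C(17,10)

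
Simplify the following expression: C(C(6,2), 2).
105

C(6,2) = 15, then C(15, 2) = 105.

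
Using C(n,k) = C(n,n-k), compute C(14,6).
3,003

Solution: C(14,6) = C(14,8) = 3,003.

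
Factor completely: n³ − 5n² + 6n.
n(n − 2)(n − 3)

n³ − 5n² + 6n = n(n² − 5n + 6) = n(n − 2)(n − 3).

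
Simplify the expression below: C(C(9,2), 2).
630

Explanation: C(9,2) = 36, then C(36, 2) = 630.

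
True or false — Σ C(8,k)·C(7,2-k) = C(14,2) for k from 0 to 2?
False

Explanation: Vandermonde's identity gives C(15,2) = 105; RHS C(14,2) = 91.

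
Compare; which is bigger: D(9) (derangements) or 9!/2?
9!/2

Explanation: D(9) = (9-1)·[D(8) + D(7)] = 8·[14,833 + 1,854] = 133,496; 9!/2 = 362,880/2 = 181,440.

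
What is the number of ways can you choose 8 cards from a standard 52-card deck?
752,538,150

Reasoning: C(52,8) = 752,538,150.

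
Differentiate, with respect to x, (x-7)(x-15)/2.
(2x - 22)/2
d/dx[(x-7)(x-15)] = (x-15) + (x-7) = 2x - 22. Dividing by 2 gives (2x - 22)/2.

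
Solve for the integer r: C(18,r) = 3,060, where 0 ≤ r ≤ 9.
4

Working:
C(18,r) is increasing for 0 ≤ r ≤ 9. Stepping up (C(18,r+1) = C(18,r)·(18−r)/(r+1)): C(18,1) = 18, C(18,2) = 153, C(18,3) = 816, C(18,4) = 3,060 ✓. So r = 4.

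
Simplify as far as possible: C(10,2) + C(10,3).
165

Solution: By Pascal's identity: C(11,3) = 165.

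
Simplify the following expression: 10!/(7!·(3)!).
120

Reasoning: This is C(10,7) = 120.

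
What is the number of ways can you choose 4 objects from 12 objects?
495

Reasoning: C(12,4) = 12! / (4! × (12-4)!)
         = 12! / (4! × 8!)
         = 495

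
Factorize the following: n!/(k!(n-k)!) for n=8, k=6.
This is the binomial coefficient C(8,6) = 28.
Final answer: C(8,6) = 28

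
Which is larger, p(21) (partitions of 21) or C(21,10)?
C(21,10)

Pentagonal recurrence p(n) = p(n−1) + p(n−2) − p(n−5) − p(n−7) + …: p(21) = p(20) + p(19) − p(16) − p(14) + p(9) + p(6) = 627 + 490 − 231 − 135 + 30 + 11 = 792; C(21,10) = 352,716.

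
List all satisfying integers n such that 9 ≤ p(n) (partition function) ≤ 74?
Tabulating p(n) via p(n) = p(n−1) + p(n−2) − p(n−5) − p(n−7) + …: p(5)=7; p(6)=11; p(7)=15; p(8)=22; p(9)=30; p(10)=42; p(11)=56; p(12)=77. So valid n = 6, 7, 8, 9, 10, 11.
Final answer: 6, 7, 8, 9, 10, 11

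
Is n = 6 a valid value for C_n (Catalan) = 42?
C_6 = C(12,6)/(6+1) = 924/7 = 132, which does not equal 42.
Final answer: No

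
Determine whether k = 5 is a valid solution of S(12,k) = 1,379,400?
S(12,5) = 5·S(11,5) + S(11,4) = 5·246,730 + 145,750 = 1,379,400, which equals 1,379,400.
Final answer: Yes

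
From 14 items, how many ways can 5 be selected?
2,002
C(14,5) = 14! / (5! × (14-5)!)
         = 14! / (5! × 9!)
         = 2,002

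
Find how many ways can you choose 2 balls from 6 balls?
15

Working:
C(6,2) = 6! / (2! × (6-2)!)
         = 6! / (2! × 4!)
         = 15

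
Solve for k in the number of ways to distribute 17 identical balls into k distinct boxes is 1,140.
Stars and bars: the count is C(17+k−1, k−1), increasing in k. k=2: C(18,1) = 18, k=3: C(19,2) = 171, k=4: C(20,3) = 1,140 ✓. So k = 4.
Final answer: 4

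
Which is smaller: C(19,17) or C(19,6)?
C(19,17)

Reasoning: C(19,17)=171, C(19,6)=27,132.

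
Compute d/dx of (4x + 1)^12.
48(4x + 1)^11

Working:
Chain rule: 12(4x+1)^{11} × 4 = 48(4x+1)^{11}.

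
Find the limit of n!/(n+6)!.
0

Working:
n!/(n+6)! = 1/[(n+1)(n+2)···(n+6)] → 0 as n → ∞.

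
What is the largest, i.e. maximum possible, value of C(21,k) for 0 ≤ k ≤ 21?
Maximum at k = 10 or k = 11: C(21,10) = 352,716.

Answer: 352,716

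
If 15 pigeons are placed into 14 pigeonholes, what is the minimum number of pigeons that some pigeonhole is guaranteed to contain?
2

Explanation: Pigeonhole: ⌈15/14⌉ = 2.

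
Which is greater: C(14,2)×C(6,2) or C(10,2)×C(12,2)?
C(10,2)×C(12,2)

C(14,2)×C(6,2)=1,365, C(10,2)×C(12,2)=2,970.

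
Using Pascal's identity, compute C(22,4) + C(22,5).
33,649

Explanation: C(22,4) + C(22,5) = C(23,5) = 33,649.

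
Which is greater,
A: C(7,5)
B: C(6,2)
A

Working:
A=C(7,5)=21, B=C(6,2)=15.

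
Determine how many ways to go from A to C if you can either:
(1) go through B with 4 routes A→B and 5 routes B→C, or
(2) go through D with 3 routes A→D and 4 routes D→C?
32

Working:
Route via B: 4×5=20. Route via D: 3×4=12. Total: 32.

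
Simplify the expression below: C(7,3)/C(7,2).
C(n,k+1)/C(n,k) = (n−k)/(k+1). Here (7−2)/(2+1) = 5/3 = 5/3.
Final answer: 5/3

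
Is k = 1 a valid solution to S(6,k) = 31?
No

Explanation: S(6,1) = 1·S(5,1) + S(5,0) = 1·1 + 0 = 1, which does not equal 31.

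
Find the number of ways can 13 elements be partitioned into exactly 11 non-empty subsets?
2,431

Solution: This equals S(13,11), the Stirling number of the 2nd kind.
Using the Stirling recurrence: S(n,k) = k·S(n-1,k) + S(n-1,k-1)
S(13,11) = 11·S(12,11) + S(12,10)
         = 11·66 + 1705
         = 726 + 1705
         = 2,431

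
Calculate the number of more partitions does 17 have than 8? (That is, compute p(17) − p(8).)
275
Pentagonal recurrence p(n) = p(n−1) + p(n−2) − p(n−5) − p(n−7) + …: p(17) = p(16) + p(15) − p(12) − p(10) + p(5) + p(2) = 231 + 176 − 77 − 42 + 7 + 2 = 297.
p(8) = p(7) + p(6) − p(3) − p(1) = 15 + 11 − 3 − 1 = 22.
Difference = 297 − 22 = 275.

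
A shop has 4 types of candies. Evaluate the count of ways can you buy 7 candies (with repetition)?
120

Reasoning: Stars and bars: C(7+4-1, 7) = C(10, 7) = 120.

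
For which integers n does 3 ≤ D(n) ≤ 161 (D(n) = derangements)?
4, 5

Working:
Using D(n) = (n−1)[D(n−1) + D(n−2)] with D(1)=0, D(2)=1: D(3)=2; D(4)=9; D(5)=44; D(6)=265. So valid n = 4, 5.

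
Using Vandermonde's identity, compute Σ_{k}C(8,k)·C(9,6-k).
12,376

= C(8+9,6) = C(17,6) = 12,376.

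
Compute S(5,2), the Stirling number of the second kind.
15

Working:
Using the Stirling recurrence: S(n,k) = k·S(n-1,k) + S(n-1,k-1)
S(5,2) = 2·S(4,2) + S(4,1)
         = 2·7 + 1
         = 14 + 1
         = 15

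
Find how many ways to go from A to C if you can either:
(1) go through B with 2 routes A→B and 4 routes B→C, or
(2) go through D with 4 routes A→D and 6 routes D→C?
Route via B: 2×4=8. Route via D: 4×6=24. Total: 32.

Answer: 32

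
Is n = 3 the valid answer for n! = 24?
No

Working:
3! = 3·2! = 3·2 = 6, which does not equal 24.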